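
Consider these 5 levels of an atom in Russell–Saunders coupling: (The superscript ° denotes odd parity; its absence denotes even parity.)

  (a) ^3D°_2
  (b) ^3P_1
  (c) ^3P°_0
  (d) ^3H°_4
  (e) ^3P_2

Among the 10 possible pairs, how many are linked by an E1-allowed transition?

3

(a)–(b): allowed.
(a)–(c): forbidden (parity, ΔJ).
(a)–(d): forbidden (parity, ΔL, ΔJ).
(a)–(e): allowed.
(b)–(c): allowed.
(b)–(d): forbidden (ΔL, ΔJ).
(b)–(e): forbidden (parity).
(c)–(d): forbidden (parity, ΔL, ΔJ).
(c)–(e): forbidden (ΔJ).
(d)–(e): forbidden (ΔL, ΔJ).
Allowed pairs: 3 of 10.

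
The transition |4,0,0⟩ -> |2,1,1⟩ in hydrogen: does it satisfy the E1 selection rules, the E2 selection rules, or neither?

Δl = 1 − 0 = +1; l_i + l_f = 1.
Δm_l = +1.
E1 (Δl = ±1, |Δm_l| ≤ 1): satisfied.
E2 (Δl = 0,±2, l_i+l_f ≥ 2, |Δm_l| ≤ 2): not satisfied.

E1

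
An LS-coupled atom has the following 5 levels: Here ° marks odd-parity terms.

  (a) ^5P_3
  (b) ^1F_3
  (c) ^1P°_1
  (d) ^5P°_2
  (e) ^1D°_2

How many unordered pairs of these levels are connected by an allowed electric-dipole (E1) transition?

(a)–(b): forbidden (parity, ΔS, ΔL).
(a)–(c): forbidden (ΔS, ΔJ).
(a)–(d): allowed.
(a)–(e): forbidden (ΔS).
(b)–(c): forbidden (ΔL, ΔJ).
(b)–(d): forbidden (ΔS, ΔL).
(b)–(e): allowed.
(c)–(d): forbidden (parity, ΔS).
(c)–(e): forbidden (parity).
(d)–(e): forbidden (parity, ΔS).
Allowed pairs: 2 of 10.

2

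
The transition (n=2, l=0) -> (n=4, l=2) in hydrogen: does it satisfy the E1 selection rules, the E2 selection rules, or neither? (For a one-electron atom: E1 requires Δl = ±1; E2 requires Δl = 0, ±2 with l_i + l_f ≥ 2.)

Δl = 2 − 0 = +2; l_i + l_f = 2.
E1 (Δl = ±1): not satisfied.
E2 (Δl = 0,±2, l_i+l_f ≥ 2): satisfied.

E2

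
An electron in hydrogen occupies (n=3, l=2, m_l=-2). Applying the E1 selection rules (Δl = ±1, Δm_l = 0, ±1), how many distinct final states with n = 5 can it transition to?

E1 requires Δl = ±1, so l_f ∈ {1, 3}; with 0 ≤ l_f ≤ n_f−1 = 4, the allowed l_f values are {1, 3}.
For l_f = 1: m_f ∈ {m_i−1, m_i, m_i+1} ∩ [−1, 1] = {-1} → 1 state.
For l_f = 3: m_f ∈ {m_i−1, m_i, m_i+1} ∩ [−3, 3] = {-3, -2, -1} → 3 states.
Total: 4.

4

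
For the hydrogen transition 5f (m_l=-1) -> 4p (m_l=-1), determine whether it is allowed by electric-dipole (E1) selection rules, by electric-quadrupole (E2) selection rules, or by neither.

E2

Δl = 1 − 3 = -2; l_i + l_f = 4.
Δm_l = +0.
E1 (Δl = ±1, |Δm_l| ≤ 1): not satisfied.
E2 (Δl = 0,±2, l_i+l_f ≥ 2, |Δm_l| ≤ 2): satisfied.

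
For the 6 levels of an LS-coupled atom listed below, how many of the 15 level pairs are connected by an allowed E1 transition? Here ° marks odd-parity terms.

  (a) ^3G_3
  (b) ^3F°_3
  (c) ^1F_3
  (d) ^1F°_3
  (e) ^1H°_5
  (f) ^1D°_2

(a)–(b): allowed.
(a)–(c): forbidden (parity, ΔS).
(a)–(d): forbidden (ΔS).
(a)–(e): forbidden (ΔS, ΔJ).
(a)–(f): forbidden (ΔS, ΔL).
(b)–(c): forbidden (ΔS).
(b)–(d): forbidden (parity, ΔS).
(b)–(e): forbidden (parity, ΔS, ΔL, ΔJ).
(b)–(f): forbidden (parity, ΔS).
(c)–(d): allowed.
(c)–(e): forbidden (ΔL, ΔJ).
(c)–(f): allowed.
(d)–(e): forbidden (parity, ΔL, ΔJ).
(d)–(f): forbidden (parity).
(e)–(f): forbidden (parity, ΔL, ΔJ).
Allowed pairs: 3 of 15.

3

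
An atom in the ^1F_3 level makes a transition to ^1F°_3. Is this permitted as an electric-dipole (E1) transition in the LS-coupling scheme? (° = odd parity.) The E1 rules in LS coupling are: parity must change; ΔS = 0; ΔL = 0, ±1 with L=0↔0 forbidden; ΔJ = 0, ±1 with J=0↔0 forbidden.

allowed

Initial level: S=0, L=3, J=3, parity even. Final level: S=0, L=3, J=3, parity odd.
ΔL = 0, ±1 (not L=0↔0): L: 3 → 3, ΔL = +0 — ✓.
ΔJ = 0, ±1 (not J=0↔0): J: 3 → 3, ΔJ = +0 — ✓.
ΔS = 0: S: 0 → 0 — ✓.
Parity must change: even → odd — ✓.
All four E1 rules are satisfied.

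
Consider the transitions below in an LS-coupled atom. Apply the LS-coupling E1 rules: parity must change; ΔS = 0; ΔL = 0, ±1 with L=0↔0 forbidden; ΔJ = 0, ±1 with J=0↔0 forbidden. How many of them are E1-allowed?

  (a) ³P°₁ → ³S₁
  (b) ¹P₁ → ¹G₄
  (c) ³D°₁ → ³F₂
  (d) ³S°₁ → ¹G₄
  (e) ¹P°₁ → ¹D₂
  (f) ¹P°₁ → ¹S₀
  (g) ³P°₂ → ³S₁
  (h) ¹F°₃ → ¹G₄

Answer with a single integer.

6

(a) allowed
(b) forbidden (parity, ΔL, ΔJ fail)
(c) allowed
(d) forbidden (ΔS, ΔL, ΔJ fail)
(e) allowed
(f) allowed
(g) allowed
(h) allowed
Total allowed: 6 of 8.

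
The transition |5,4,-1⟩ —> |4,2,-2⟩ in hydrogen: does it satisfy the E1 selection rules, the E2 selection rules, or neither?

E2

Δl = 2 − 4 = -2; l_i + l_f = 6.
Δm_l = -1.
E1 (Δl = ±1, |Δm_l| ≤ 1): not satisfied.
E2 (Δl = 0,±2, l_i+l_f ≥ 2, |Δm_l| ≤ 2): satisfied.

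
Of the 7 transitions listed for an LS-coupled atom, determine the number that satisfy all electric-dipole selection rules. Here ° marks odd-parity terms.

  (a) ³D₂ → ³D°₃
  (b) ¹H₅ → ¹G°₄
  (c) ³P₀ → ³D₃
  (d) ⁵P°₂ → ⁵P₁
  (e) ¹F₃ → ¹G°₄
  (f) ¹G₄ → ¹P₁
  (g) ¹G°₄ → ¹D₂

(a) allowed
(b) allowed
(c) forbidden (parity, ΔJ fail)
(d) allowed
(e) allowed
(f) forbidden (parity, ΔL, ΔJ fail)
(g) forbidden (ΔL, ΔJ fail)
Total allowed: 4 of 7.

4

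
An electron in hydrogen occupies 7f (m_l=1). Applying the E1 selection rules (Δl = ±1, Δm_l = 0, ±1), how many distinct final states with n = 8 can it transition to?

6

E1 requires Δl = ±1, so l_f ∈ {2, 4}; with 0 ≤ l_f ≤ n_f−1 = 7, the allowed l_f values are {2, 4}.
For l_f = 2: m_f ∈ {m_i−1, m_i, m_i+1} ∩ [−2, 2] = {0, 1, 2} → 3 states.
For l_f = 4: m_f ∈ {m_i−1, m_i, m_i+1} ∩ [−4, 4] = {0, 1, 2} → 3 states.
Total: 6.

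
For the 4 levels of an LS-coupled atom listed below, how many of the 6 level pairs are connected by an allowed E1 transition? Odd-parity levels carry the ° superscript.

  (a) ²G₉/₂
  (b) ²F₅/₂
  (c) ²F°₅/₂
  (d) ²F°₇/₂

3

(a)–(b): forbidden (parity, ΔJ).
(a)–(c): forbidden (ΔJ).
(a)–(d): allowed.
(b)–(c): allowed.
(b)–(d): allowed.
(c)–(d): forbidden (parity).
Allowed pairs: 3 of 6.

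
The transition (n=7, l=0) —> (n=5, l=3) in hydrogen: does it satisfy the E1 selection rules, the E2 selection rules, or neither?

neither

Δl = 3 − 0 = +3; l_i + l_f = 3.
E1 (Δl = ±1): not satisfied.
E2 (Δl = 0,±2, l_i+l_f ≥ 2): not satisfied.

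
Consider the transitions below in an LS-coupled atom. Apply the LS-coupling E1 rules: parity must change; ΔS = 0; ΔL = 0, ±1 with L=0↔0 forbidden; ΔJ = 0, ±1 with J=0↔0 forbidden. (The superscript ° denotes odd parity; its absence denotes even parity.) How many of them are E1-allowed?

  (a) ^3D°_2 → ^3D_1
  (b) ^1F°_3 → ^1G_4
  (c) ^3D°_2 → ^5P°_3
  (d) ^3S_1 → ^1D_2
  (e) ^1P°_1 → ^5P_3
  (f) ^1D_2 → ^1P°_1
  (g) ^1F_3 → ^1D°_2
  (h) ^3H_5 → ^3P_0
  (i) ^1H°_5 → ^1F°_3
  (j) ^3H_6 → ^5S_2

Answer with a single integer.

4

(a) allowed
(b) allowed
(c) forbidden (parity, ΔS fail)
(d) forbidden (parity, ΔS, ΔL fail)
(e) forbidden (ΔS, ΔJ fail)
(f) allowed
(g) allowed
(h) forbidden (parity, ΔL, ΔJ fail)
(i) forbidden (parity, ΔL, ΔJ fail)
(j) forbidden (parity, ΔS, ΔL, ΔJ fail)
Total allowed: 4 of 10.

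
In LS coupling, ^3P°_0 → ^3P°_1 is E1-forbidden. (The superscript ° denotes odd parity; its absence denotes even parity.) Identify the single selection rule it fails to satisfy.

parity

Initial level: S=1, L=1, J=0, parity odd. Final level: S=1, L=1, J=1, parity odd.
ΔL = 0, ±1 (not L=0↔0): L: 1 → 1, ΔL = +0 — ok.
ΔS = 0: S: 1 → 1 — ok.
Parity must change: odd → odd — fails.
ΔJ = 0, ±1 (not J=0↔0): J: 0 → 1, ΔJ = +1 — ok.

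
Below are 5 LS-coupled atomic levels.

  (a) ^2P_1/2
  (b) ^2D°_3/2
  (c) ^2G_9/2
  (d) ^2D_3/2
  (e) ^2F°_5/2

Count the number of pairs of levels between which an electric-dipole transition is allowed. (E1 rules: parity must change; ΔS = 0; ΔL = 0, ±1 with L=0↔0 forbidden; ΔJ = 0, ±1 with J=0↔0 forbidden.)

(a)–(b): allowed.
(a)–(c): forbidden (parity, ΔL, ΔJ).
(a)–(d): forbidden (parity).
(a)–(e): forbidden (ΔL, ΔJ).
(b)–(c): forbidden (ΔL, ΔJ).
(b)–(d): allowed.
(b)–(e): forbidden (parity).
(c)–(d): forbidden (parity, ΔL, ΔJ).
(c)–(e): forbidden (ΔJ).
(d)–(e): allowed.
Allowed pairs: 3 of 10.

3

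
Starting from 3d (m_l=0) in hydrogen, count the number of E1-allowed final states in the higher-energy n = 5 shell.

E1 requires Δl = ±1, so l_f ∈ {1, 3}; with 0 ≤ l_f ≤ n_f−1 = 4, the allowed l_f values are {1, 3}.
For l_f = 1: m_f ∈ {m_i−1, m_i, m_i+1} ∩ [−1, 1] = {-1, 0, 1} → 3 states.
For l_f = 3: m_f ∈ {m_i−1, m_i, m_i+1} ∩ [−3, 3] = {-1, 0, 1} → 3 states.
Total: 6.

6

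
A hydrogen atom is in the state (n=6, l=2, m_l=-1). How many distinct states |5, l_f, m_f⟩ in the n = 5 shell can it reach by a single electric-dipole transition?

E1 requires Δl = ±1, so l_f ∈ {1, 3}; with 0 ≤ l_f ≤ n_f−1 = 4, the allowed l_f values are {1, 3}.
For l_f = 1: m_f ∈ {m_i−1, m_i, m_i+1} ∩ [−1, 1] = {-1, 0} → 2 states.
For l_f = 3: m_f ∈ {m_i−1, m_i, m_i+1} ∩ [−3, 3] = {-2, -1, 0} → 3 states.
Total: 5.

5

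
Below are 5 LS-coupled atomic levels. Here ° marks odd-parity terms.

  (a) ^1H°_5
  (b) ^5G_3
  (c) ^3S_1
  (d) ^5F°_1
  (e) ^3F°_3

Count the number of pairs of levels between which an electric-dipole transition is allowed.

(a)–(b): forbidden (ΔS, ΔJ).
(a)–(c): forbidden (ΔS, ΔL, ΔJ).
(a)–(d): forbidden (parity, ΔS, ΔL, ΔJ).
(a)–(e): forbidden (parity, ΔS, ΔL, ΔJ).
(b)–(c): forbidden (parity, ΔS, ΔL, ΔJ).
(b)–(d): forbidden (ΔJ).
(b)–(e): forbidden (ΔS).
(c)–(d): forbidden (ΔS, ΔL).
(c)–(e): forbidden (ΔL, ΔJ).
(d)–(e): forbidden (parity, ΔS, ΔJ).
Allowed pairs: 0 of 10.

0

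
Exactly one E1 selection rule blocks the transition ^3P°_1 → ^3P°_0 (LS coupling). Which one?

Parity must change: odd → odd — violated.
ΔS = 0: S: 1 → 1 — satisfied.
ΔL = 0, ±1 (not L=0↔0): L: 1 → 1, ΔL = +0 — satisfied.
ΔJ = 0, ±1 (not J=0↔0): J: 1 → 0, ΔJ = -1 — satisfied.

parity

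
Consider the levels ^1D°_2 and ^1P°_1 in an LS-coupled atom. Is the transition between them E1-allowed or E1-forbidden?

forbidden

ΔS = 0: S: 0 → 0 — ✓.
ΔJ = 0, ±1 (not J=0↔0): J: 2 → 1, ΔJ = -1 — ✓.
ΔL = 0, ±1 (not L=0↔0): L: 2 → 1, ΔL = -1 — ✓.
Parity must change: odd → odd — ✗.
Rule(s) violated: parity.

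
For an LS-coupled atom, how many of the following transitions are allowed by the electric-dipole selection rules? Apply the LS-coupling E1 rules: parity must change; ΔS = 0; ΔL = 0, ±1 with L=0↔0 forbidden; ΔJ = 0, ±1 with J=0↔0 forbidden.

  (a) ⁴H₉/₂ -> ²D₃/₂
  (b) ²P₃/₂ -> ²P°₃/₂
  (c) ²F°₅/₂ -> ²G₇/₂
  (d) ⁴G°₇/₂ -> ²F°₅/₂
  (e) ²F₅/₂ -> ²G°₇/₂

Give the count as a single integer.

(a) forbidden (parity, ΔS, ΔL, ΔJ fail)
(b) allowed
(c) allowed
(d) forbidden (parity, ΔS fail)
(e) allowed
Total allowed: 3 of 5.

3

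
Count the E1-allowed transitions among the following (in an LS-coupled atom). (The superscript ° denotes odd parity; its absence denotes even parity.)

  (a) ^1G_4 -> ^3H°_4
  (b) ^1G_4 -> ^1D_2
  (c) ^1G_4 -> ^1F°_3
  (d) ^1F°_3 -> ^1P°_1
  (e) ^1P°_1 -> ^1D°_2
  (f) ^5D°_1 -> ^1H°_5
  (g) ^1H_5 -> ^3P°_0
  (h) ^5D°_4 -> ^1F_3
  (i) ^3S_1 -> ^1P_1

(a) forbidden (ΔS fails)
(b) forbidden (parity, ΔL, ΔJ fail)
(c) allowed
(d) forbidden (parity, ΔL, ΔJ fail)
(e) forbidden (parity fails)
(f) forbidden (parity, ΔS, ΔL, ΔJ fail)
(g) forbidden (ΔS, ΔL, ΔJ fail)
(h) forbidden (ΔS fails)
(i) forbidden (parity, ΔS fail)
Total allowed: 1 of 9.

1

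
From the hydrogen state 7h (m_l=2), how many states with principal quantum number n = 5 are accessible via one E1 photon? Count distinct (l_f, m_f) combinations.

E1 requires Δl = ±1, so l_f ∈ {4, 6}; with 0 ≤ l_f ≤ n_f−1 = 4, the allowed l_f values are {4}.
For l_f = 4: m_f ∈ {m_i−1, m_i, m_i+1} ∩ [−4, 4] = {1, 2, 3} → 3 states.
Total: 3.

3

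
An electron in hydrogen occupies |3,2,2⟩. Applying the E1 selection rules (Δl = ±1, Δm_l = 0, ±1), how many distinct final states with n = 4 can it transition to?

4

E1 requires Δl = ±1, so l_f ∈ {1, 3}; with 0 ≤ l_f ≤ n_f−1 = 3, the allowed l_f values are {1, 3}.
For l_f = 1: m_f ∈ {m_i−1, m_i, m_i+1} ∩ [−1, 1] = {1} → 1 state.
For l_f = 3: m_f ∈ {m_i−1, m_i, m_i+1} ∩ [−3, 3] = {1, 2, 3} → 3 states.
Total: 4.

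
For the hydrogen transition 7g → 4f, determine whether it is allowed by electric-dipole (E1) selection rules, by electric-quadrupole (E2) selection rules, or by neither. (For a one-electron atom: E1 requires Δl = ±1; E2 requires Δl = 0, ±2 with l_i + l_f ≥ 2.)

E1

Δl = 3 − 4 = -1; l_i + l_f = 7.
E1 (Δl = ±1): satisfied.
E2 (Δl = 0,±2, l_i+l_f ≥ 2): not satisfied.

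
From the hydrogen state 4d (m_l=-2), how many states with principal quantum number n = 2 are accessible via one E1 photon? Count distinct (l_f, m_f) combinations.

E1 requires Δl = ±1, so l_f ∈ {1, 3}; with 0 ≤ l_f ≤ n_f−1 = 1, the allowed l_f values are {1}.
For l_f = 1: m_f ∈ {m_i−1, m_i, m_i+1} ∩ [−1, 1] = {-1} → 1 state.
Total: 1.

1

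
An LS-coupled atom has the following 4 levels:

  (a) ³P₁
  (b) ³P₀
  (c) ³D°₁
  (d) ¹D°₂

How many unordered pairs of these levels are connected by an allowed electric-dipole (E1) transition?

(a)–(b): forbidden (parity).
(a)–(c): allowed.
(a)–(d): forbidden (ΔS).
(b)–(c): allowed.
(b)–(d): forbidden (ΔS, ΔJ).
(c)–(d): forbidden (parity, ΔS).
Allowed pairs: 2 of 6.

2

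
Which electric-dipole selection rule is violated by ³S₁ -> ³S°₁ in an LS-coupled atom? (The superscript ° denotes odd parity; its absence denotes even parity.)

the L=0 ↔ L=0 exclusion

ΔS = 0: S: 1 → 1 — satisfied.
Parity must change: even → odd — satisfied.
ΔJ = 0, ±1 (not J=0↔0): J: 1 → 1, ΔJ = +0 — satisfied.
ΔL = 0, ±1 (not L=0↔0): L: 0 → 0, ΔL = +0 — violated.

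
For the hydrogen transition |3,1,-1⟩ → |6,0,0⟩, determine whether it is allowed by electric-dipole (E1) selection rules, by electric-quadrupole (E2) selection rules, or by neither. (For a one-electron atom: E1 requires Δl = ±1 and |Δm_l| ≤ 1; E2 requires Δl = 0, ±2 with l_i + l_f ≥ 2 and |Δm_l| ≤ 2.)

Δl = 0 − 1 = -1; l_i + l_f = 1.
Δm_l = +1.
E1 (Δl = ±1, |Δm_l| ≤ 1): satisfied.
E2 (Δl = 0,±2, l_i+l_f ≥ 2, |Δm_l| ≤ 2): not satisfied.

E1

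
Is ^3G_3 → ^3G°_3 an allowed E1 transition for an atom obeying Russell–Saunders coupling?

Reading off the term symbols: S 1→1, L 4→4, J 3→3, parity even→odd.
Parity must change: even → odd — ok.
ΔS = 0: S: 1 → 1 — ok.
ΔL = 0, ±1 (not L=0↔0): L: 4 → 4, ΔL = +0 — ok.
ΔJ = 0, ±1 (not J=0↔0): J: 3 → 3, ΔJ = +0 — ok.
All four E1 rules are satisfied.

allowed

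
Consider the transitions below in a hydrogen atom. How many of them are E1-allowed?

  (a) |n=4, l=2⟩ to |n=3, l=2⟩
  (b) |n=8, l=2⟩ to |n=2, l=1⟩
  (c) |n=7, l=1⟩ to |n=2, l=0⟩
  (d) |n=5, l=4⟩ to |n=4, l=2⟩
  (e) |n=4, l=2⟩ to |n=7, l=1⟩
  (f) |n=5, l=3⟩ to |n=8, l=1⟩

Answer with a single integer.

(a) forbidden — Δl = +0 (E1 requires Δl = ±1)
(b) allowed
(c) allowed
(d) forbidden — Δl = -2 (E1 requires Δl = ±1)
(e) allowed
(f) forbidden — Δl = -2 (E1 requires Δl = ±1)
Total allowed: 3 of 6.

3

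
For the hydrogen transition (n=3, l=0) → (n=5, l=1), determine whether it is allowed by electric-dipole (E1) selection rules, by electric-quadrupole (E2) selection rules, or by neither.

E1

Δl = 1 − 0 = +1; l_i + l_f = 1.
E1 (Δl = ±1): satisfied.
E2 (Δl = 0,±2, l_i+l_f ≥ 2): not satisfied.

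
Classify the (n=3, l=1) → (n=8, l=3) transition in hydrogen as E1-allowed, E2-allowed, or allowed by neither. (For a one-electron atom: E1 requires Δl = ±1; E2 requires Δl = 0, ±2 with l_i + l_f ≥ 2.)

Δl = 3 − 1 = +2; l_i + l_f = 4.
E1 (Δl = ±1): not satisfied.
E2 (Δl = 0,±2, l_i+l_f ≥ 2): satisfied.

E2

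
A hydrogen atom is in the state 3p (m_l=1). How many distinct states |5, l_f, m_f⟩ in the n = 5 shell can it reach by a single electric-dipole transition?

E1 requires Δl = ±1, so l_f ∈ {0, 2}; with 0 ≤ l_f ≤ n_f−1 = 4, the allowed l_f values are {0, 2}.
For l_f = 0: m_f ∈ {m_i−1, m_i, m_i+1} ∩ [−0, 0] = {0} → 1 state.
For l_f = 2: m_f ∈ {m_i−1, m_i, m_i+1} ∩ [−2, 2] = {0, 1, 2} → 3 states.
Total: 4.

4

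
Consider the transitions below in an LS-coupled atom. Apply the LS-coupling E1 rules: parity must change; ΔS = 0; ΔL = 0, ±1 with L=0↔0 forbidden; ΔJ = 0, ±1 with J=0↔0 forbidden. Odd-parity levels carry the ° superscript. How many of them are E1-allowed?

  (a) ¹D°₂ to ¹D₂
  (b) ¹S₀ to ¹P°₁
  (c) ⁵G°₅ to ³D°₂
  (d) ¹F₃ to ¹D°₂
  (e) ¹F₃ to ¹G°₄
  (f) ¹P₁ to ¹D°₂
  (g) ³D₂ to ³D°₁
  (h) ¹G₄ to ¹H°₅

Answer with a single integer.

(a) allowed
(b) allowed
(c) forbidden (parity, ΔS, ΔL, ΔJ fail)
(d) allowed
(e) allowed
(f) allowed
(g) allowed
(h) allowed
Total allowed: 7 of 8.

7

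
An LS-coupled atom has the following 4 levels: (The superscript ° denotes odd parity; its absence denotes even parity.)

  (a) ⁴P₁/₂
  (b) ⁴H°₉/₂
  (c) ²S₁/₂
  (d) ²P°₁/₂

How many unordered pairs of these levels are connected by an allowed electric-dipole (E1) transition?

1

(a)–(b): forbidden (ΔL, ΔJ).
(a)–(c): forbidden (parity, ΔS).
(a)–(d): forbidden (ΔS).
(b)–(c): forbidden (ΔS, ΔL, ΔJ).
(b)–(d): forbidden (parity, ΔS, ΔL, ΔJ).
(c)–(d): allowed.
Allowed pairs: 1 of 6.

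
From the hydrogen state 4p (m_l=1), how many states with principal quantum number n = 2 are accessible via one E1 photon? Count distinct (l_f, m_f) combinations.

1

E1 requires Δl = ±1, so l_f ∈ {0, 2}; with 0 ≤ l_f ≤ n_f−1 = 1, the allowed l_f values are {0}.
For l_f = 0: m_f ∈ {m_i−1, m_i, m_i+1} ∩ [−0, 0] = {0} → 1 state.
Total: 1.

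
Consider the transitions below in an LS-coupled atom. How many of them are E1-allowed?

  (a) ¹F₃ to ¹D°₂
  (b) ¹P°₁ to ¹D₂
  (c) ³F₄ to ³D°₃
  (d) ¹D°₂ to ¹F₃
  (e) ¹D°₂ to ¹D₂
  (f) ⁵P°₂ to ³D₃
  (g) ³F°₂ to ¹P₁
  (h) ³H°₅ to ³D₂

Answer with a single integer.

5

(a) allowed
(b) allowed
(c) allowed
(d) allowed
(e) allowed
(f) forbidden (ΔS fails)
(g) forbidden (ΔS, ΔL fail)
(h) forbidden (ΔL, ΔJ fail)
Total allowed: 5 of 8.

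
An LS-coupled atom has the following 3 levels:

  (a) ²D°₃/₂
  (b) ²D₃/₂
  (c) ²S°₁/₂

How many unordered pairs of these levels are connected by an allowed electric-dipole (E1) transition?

(a)–(b): allowed.
(a)–(c): forbidden (parity, ΔL).
(b)–(c): forbidden (ΔL).
Allowed pairs: 1 of 3.

1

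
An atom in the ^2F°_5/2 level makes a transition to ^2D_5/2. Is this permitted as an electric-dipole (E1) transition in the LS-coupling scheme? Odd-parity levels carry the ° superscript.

allowed

Parity must change: odd → even — satisfied.
ΔS = 0: S: 1/2 → 1/2 — satisfied.
ΔL = 0, ±1 (not L=0↔0): L: 3 → 2, ΔL = -1 — satisfied.
ΔJ = 0, ±1 (not J=0↔0): J: 5/2 → 5/2, ΔJ = +0 — satisfied.
All four E1 rules are satisfied.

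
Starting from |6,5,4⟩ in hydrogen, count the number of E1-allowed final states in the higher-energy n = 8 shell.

E1 requires Δl = ±1, so l_f ∈ {4, 6}; with 0 ≤ l_f ≤ n_f−1 = 7, the allowed l_f values are {4, 6}.
For l_f = 4: m_f ∈ {m_i−1, m_i, m_i+1} ∩ [−4, 4] = {3, 4} → 2 states.
For l_f = 6: m_f ∈ {m_i−1, m_i, m_i+1} ∩ [−6, 6] = {3, 4, 5} → 3 states.
Total: 5.

5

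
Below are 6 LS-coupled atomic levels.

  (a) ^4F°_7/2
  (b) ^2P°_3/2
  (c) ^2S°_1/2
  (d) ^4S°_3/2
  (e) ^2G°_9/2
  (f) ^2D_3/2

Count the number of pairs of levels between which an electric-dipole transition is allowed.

(a)–(b): forbidden (parity, ΔS, ΔL, ΔJ).
(a)–(c): forbidden (parity, ΔS, ΔL, ΔJ).
(a)–(d): forbidden (parity, ΔL, ΔJ).
(a)–(e): forbidden (parity, ΔS).
(a)–(f): forbidden (ΔS, ΔJ).
(b)–(c): forbidden (parity).
(b)–(d): forbidden (parity, ΔS).
(b)–(e): forbidden (parity, ΔL, ΔJ).
(b)–(f): allowed.
(c)–(d): forbidden (parity, ΔS, ΔL).
(c)–(e): forbidden (parity, ΔL, ΔJ).
(c)–(f): forbidden (ΔL).
(d)–(e): forbidden (parity, ΔS, ΔL, ΔJ).
(d)–(f): forbidden (ΔS, ΔL).
(e)–(f): forbidden (ΔL, ΔJ).
Allowed pairs: 1 of 15.

1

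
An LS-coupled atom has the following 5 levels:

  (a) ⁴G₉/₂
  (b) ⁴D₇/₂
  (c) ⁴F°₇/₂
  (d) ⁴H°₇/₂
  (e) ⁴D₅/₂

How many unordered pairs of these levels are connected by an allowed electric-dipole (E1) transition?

4

(a)–(b): forbidden (parity, ΔL).
(a)–(c): allowed.
(a)–(d): allowed.
(a)–(e): forbidden (parity, ΔL, ΔJ).
(b)–(c): allowed.
(b)–(d): forbidden (ΔL).
(b)–(e): forbidden (parity).
(c)–(d): forbidden (parity, ΔL).
(c)–(e): allowed.
(d)–(e): forbidden (ΔL).
Allowed pairs: 4 of 10.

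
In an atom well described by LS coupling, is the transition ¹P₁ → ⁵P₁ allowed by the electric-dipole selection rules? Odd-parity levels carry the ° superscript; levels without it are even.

Reading off the term symbols: S 0→2, L 1→1, J 1→1, parity even→even.
Parity must change: even → even — ✗.
ΔS = 0: S: 0 → 2 — ✗.
ΔL = 0, ±1 (not L=0↔0): L: 1 → 1, ΔL = +0 — ✓.
ΔJ = 0, ±1 (not J=0↔0): J: 1 → 1, ΔJ = +0 — ✓.
Rule(s) violated: parity, ΔS.

forbidden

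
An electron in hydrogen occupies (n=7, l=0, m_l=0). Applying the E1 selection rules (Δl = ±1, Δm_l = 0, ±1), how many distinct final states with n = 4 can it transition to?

3

E1 requires Δl = ±1, so l_f ∈ {-1, 1}; with 0 ≤ l_f ≤ n_f−1 = 3, the allowed l_f values are {1}.
For l_f = 1: m_f ∈ {m_i−1, m_i, m_i+1} ∩ [−1, 1] = {-1, 0, 1} → 3 states.
Total: 3.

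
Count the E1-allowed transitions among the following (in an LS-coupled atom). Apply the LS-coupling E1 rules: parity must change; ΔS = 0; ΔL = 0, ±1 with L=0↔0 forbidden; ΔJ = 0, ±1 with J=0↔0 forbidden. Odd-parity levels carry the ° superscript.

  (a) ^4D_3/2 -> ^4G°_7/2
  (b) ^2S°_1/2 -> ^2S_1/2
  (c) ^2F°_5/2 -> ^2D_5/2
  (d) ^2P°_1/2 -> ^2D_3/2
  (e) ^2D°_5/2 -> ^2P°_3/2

(a) forbidden (ΔL, ΔJ fail)
(b) forbidden (ΔL fails)
(c) allowed
(d) allowed
(e) forbidden (parity fails)
Total allowed: 2 of 5.

2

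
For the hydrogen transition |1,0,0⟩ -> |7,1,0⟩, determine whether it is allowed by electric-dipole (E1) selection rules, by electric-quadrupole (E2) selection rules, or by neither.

Δl = 1 − 0 = +1; l_i + l_f = 1.
Δm_l = +0.
E1 (Δl = ±1, |Δm_l| ≤ 1): satisfied.
E2 (Δl = 0,±2, l_i+l_f ≥ 2, |Δm_l| ≤ 2): not satisfied.

E1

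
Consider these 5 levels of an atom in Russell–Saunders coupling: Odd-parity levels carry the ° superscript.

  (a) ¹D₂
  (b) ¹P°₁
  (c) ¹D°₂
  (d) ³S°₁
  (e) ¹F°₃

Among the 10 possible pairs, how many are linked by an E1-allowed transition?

3

(a)–(b): allowed.
(a)–(c): allowed.
(a)–(d): forbidden (ΔS, ΔL).
(a)–(e): allowed.
(b)–(c): forbidden (parity).
(b)–(d): forbidden (parity, ΔS).
(b)–(e): forbidden (parity, ΔL, ΔJ).
(c)–(d): forbidden (parity, ΔS, ΔL).
(c)–(e): forbidden (parity).
(d)–(e): forbidden (parity, ΔS, ΔL, ΔJ).
Allowed pairs: 3 of 10.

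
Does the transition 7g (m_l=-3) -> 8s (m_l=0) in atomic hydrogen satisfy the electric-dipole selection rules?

Initial l = 4, final l = 0, so Δl = -4. E1 requires Δl = ±1: ✗.
Δm_l = 0 − (-3) = +3. E1 requires Δm_l = 0, ±1: ✗.
The transition is electric-dipole forbidden.

forbidden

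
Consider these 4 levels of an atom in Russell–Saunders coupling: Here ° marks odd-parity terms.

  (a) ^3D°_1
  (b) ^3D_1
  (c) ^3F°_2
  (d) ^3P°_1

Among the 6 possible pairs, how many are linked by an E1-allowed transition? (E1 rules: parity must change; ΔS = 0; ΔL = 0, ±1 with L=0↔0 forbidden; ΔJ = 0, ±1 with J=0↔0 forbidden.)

(a)–(b): allowed.
(a)–(c): forbidden (parity).
(a)–(d): forbidden (parity).
(b)–(c): allowed.
(b)–(d): allowed.
(c)–(d): forbidden (parity, ΔL).
Allowed pairs: 3 of 6.

3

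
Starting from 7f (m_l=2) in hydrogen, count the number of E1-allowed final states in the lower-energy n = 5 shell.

E1 requires Δl = ±1, so l_f ∈ {2, 4}; with 0 ≤ l_f ≤ n_f−1 = 4, the allowed l_f values are {2, 4}.
For l_f = 2: m_f ∈ {m_i−1, m_i, m_i+1} ∩ [−2, 2] = {1, 2} → 2 states.
For l_f = 4: m_f ∈ {m_i−1, m_i, m_i+1} ∩ [−4, 4] = {1, 2, 3} → 3 states.
Total: 5.

5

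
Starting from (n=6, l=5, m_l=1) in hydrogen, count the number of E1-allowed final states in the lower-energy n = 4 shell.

E1 requires l_f ∈ {4, 6}, but neither lies in [0, 3], so no final state is reachable.
Total: 0.

0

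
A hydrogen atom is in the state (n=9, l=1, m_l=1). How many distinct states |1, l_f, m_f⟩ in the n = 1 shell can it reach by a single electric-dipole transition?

E1 requires Δl = ±1, so l_f ∈ {0, 2}; with 0 ≤ l_f ≤ n_f−1 = 0, the allowed l_f values are {0}.
For l_f = 0: m_f ∈ {m_i−1, m_i, m_i+1} ∩ [−0, 0] = {0} → 1 state.
Total: 1.

1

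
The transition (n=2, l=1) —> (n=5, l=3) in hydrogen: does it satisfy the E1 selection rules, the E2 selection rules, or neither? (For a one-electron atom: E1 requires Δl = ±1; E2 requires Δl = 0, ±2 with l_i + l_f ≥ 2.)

E2

Δl = 3 − 1 = +2; l_i + l_f = 4.
E1 (Δl = ±1): not satisfied.
E2 (Δl = 0,±2, l_i+l_f ≥ 2): satisfied.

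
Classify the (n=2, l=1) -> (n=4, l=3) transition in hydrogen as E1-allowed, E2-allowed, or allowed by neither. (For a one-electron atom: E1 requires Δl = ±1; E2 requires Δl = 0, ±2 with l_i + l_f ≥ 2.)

E2

Δl = 3 − 1 = +2; l_i + l_f = 4.
E1 (Δl = ±1): not satisfied.
E2 (Δl = 0,±2, l_i+l_f ≥ 2): satisfied.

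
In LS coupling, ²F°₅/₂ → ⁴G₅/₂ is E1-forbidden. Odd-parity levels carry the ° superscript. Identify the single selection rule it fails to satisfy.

Reading off the term symbols: S 1/2→3/2, L 3→4, J 5/2→5/2, parity odd→even.
Parity must change: odd → even — ok.
ΔS = 0: S: 1/2 → 3/2 — fails.
ΔL = 0, ±1 (not L=0↔0): L: 3 → 4, ΔL = +1 — ok.
ΔJ = 0, ±1 (not J=0↔0): J: 5/2 → 5/2, ΔJ = +0 — ok.

the ΔS = 0 rule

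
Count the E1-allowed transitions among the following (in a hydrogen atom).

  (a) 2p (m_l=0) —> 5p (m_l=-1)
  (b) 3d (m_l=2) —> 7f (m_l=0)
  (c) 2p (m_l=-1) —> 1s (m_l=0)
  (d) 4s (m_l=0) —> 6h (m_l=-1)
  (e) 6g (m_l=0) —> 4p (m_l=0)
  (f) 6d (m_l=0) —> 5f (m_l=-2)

1

(a) forbidden — Δl = +0 (E1 requires Δl = ±1)
(b) forbidden — Δm_l = -2 (E1 requires Δm_l = 0, ±1)
(c) allowed
(d) forbidden — Δl = +5 (E1 requires Δl = ±1)
(e) forbidden — Δl = -3 (E1 requires Δl = ±1)
(f) forbidden — Δm_l = -2 (E1 requires Δm_l = 0, ±1)
Total allowed: 1 of 6.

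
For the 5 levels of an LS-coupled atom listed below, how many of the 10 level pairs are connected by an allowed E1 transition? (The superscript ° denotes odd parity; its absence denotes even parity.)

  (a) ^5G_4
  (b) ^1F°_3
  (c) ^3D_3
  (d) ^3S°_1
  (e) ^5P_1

(a)–(b): forbidden (ΔS).
(a)–(c): forbidden (parity, ΔS, ΔL).
(a)–(d): forbidden (ΔS, ΔL, ΔJ).
(a)–(e): forbidden (parity, ΔL, ΔJ).
(b)–(c): forbidden (ΔS).
(b)–(d): forbidden (parity, ΔS, ΔL, ΔJ).
(b)–(e): forbidden (ΔS, ΔL, ΔJ).
(c)–(d): forbidden (ΔL, ΔJ).
(c)–(e): forbidden (parity, ΔS, ΔJ).
(d)–(e): forbidden (ΔS).
Allowed pairs: 0 of 10.

0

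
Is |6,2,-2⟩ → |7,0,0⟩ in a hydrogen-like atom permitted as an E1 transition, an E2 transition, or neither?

E2

Δl = 0 − 2 = -2; l_i + l_f = 2.
Δm_l = +2.
E1 (Δl = ±1, |Δm_l| ≤ 1): not satisfied.
E2 (Δl = 0,±2, l_i+l_f ≥ 2, |Δm_l| ≤ 2): satisfied.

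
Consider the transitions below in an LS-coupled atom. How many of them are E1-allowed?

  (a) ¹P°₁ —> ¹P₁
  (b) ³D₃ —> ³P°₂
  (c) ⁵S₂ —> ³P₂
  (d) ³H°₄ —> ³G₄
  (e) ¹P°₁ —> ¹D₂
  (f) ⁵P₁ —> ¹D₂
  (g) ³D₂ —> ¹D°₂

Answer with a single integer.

(a) allowed
(b) allowed
(c) forbidden (parity, ΔS fail)
(d) allowed
(e) allowed
(f) forbidden (parity, ΔS fail)
(g) forbidden (ΔS fails)
Total allowed: 4 of 7.

4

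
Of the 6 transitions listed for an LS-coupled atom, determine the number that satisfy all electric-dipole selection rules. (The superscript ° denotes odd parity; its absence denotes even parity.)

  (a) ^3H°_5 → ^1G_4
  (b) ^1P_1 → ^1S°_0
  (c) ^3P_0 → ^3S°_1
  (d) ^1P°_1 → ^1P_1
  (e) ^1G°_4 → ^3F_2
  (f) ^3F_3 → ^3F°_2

4

(a) forbidden (ΔS fails)
(b) allowed
(c) allowed
(d) allowed
(e) forbidden (ΔS, ΔJ fail)
(f) allowed
Total allowed: 4 of 6.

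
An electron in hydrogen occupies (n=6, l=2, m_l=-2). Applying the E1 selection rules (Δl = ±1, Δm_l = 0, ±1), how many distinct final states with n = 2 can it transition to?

1

E1 requires Δl = ±1, so l_f ∈ {1, 3}; with 0 ≤ l_f ≤ n_f−1 = 1, the allowed l_f values are {1}.
For l_f = 1: m_f ∈ {m_i−1, m_i, m_i+1} ∩ [−1, 1] = {-1} → 1 state.
Total: 1.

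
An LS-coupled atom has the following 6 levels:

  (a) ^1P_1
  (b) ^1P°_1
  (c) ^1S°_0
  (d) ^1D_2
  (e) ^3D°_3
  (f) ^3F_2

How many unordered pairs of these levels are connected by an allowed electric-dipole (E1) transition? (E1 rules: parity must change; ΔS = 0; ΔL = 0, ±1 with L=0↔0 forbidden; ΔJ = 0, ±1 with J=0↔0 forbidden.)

4

(a)–(b): allowed.
(a)–(c): allowed.
(a)–(d): forbidden (parity).
(a)–(e): forbidden (ΔS, ΔJ).
(a)–(f): forbidden (parity, ΔS, ΔL).
(b)–(c): forbidden (parity).
(b)–(d): allowed.
(b)–(e): forbidden (parity, ΔS, ΔJ).
(b)–(f): forbidden (ΔS, ΔL).
(c)–(d): forbidden (ΔL, ΔJ).
(c)–(e): forbidden (parity, ΔS, ΔL, ΔJ).
(c)–(f): forbidden (ΔS, ΔL, ΔJ).
(d)–(e): forbidden (ΔS).
(d)–(f): forbidden (parity, ΔS).
(e)–(f): allowed.
Allowed pairs: 4 of 15.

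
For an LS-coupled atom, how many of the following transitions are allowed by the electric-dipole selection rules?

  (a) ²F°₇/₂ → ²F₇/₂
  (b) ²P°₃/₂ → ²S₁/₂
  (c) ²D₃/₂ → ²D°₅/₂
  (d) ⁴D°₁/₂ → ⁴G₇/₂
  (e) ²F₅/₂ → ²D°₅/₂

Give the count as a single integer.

4

(a) allowed
(b) allowed
(c) allowed
(d) forbidden (ΔL, ΔJ fail)
(e) allowed
Total allowed: 4 of 5.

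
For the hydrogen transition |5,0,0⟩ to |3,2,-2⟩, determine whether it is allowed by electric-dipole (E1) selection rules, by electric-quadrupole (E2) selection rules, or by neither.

E2

Δl = 2 − 0 = +2; l_i + l_f = 2.
Δm_l = -2.
E1 (Δl = ±1, |Δm_l| ≤ 1): not satisfied.
E2 (Δl = 0,±2, l_i+l_f ≥ 2, |Δm_l| ≤ 2): satisfied.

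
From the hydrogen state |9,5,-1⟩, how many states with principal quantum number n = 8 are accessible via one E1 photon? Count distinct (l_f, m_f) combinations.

6

E1 requires Δl = ±1, so l_f ∈ {4, 6}; with 0 ≤ l_f ≤ n_f−1 = 7, the allowed l_f values are {4, 6}.
For l_f = 4: m_f ∈ {m_i−1, m_i, m_i+1} ∩ [−4, 4] = {-2, -1, 0} → 3 states.
For l_f = 6: m_f ∈ {m_i−1, m_i, m_i+1} ∩ [−6, 6] = {-2, -1, 0} → 3 states.
Total: 6.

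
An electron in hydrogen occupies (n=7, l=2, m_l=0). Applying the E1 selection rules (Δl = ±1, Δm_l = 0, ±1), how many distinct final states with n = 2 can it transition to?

E1 requires Δl = ±1, so l_f ∈ {1, 3}; with 0 ≤ l_f ≤ n_f−1 = 1, the allowed l_f values are {1}.
For l_f = 1: m_f ∈ {m_i−1, m_i, m_i+1} ∩ [−1, 1] = {-1, 0, 1} → 3 states.
Total: 3.

3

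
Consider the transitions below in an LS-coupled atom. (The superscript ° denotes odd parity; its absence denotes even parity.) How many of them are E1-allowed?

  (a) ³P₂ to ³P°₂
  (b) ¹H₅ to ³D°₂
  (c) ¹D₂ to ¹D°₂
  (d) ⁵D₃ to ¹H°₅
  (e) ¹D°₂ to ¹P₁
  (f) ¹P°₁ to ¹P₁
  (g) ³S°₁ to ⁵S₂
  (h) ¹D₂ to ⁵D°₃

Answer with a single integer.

4

(a) allowed
(b) forbidden (ΔS, ΔL, ΔJ fail)
(c) allowed
(d) forbidden (ΔS, ΔL, ΔJ fail)
(e) allowed
(f) allowed
(g) forbidden (ΔS, ΔL fail)
(h) forbidden (ΔS fails)
Total allowed: 4 of 8.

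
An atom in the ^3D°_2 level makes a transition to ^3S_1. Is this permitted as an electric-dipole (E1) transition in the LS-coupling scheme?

Parity must change: odd → even — ok.
ΔS = 0: S: 1 → 1 — ok.
ΔL = 0, ±1 (not L=0↔0): L: 2 → 0, ΔL = -2 — fails.
ΔJ = 0, ±1 (not J=0↔0): J: 2 → 1, ΔJ = -1 — ok.
Rule(s) violated: ΔL.

forbidden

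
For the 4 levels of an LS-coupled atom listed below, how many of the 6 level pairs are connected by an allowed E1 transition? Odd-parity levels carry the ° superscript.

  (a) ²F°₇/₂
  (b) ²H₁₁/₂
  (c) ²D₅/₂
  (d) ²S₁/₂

(a)–(b): forbidden (ΔL, ΔJ).
(a)–(c): allowed.
(a)–(d): forbidden (ΔL, ΔJ).
(b)–(c): forbidden (parity, ΔL, ΔJ).
(b)–(d): forbidden (parity, ΔL, ΔJ).
(c)–(d): forbidden (parity, ΔL, ΔJ).
Allowed pairs: 1 of 6.

1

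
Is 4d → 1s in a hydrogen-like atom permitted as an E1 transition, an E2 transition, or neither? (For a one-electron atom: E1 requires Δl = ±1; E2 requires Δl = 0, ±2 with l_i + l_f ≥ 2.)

E2

Δl = 0 − 2 = -2; l_i + l_f = 2.
E1 (Δl = ±1): not satisfied.
E2 (Δl = 0,±2, l_i+l_f ≥ 2): satisfied.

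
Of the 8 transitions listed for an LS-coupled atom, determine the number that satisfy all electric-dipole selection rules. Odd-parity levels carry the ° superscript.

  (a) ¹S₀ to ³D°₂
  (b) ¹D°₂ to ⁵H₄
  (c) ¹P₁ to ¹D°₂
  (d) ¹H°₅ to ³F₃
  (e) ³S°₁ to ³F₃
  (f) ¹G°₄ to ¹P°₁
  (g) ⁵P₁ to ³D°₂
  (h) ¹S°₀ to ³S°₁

(a) forbidden (ΔS, ΔL, ΔJ fail)
(b) forbidden (ΔS, ΔL, ΔJ fail)
(c) allowed
(d) forbidden (ΔS, ΔL, ΔJ fail)
(e) forbidden (ΔL, ΔJ fail)
(f) forbidden (parity, ΔL, ΔJ fail)
(g) forbidden (ΔS fails)
(h) forbidden (parity, ΔS, ΔL fail)
Total allowed: 1 of 8.

1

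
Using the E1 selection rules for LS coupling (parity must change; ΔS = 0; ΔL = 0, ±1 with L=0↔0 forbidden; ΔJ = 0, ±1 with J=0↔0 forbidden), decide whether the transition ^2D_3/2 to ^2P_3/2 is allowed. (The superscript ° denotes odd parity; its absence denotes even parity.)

forbidden

Initial level: S=1/2, L=2, J=3/2, parity even. Final level: S=1/2, L=1, J=3/2, parity even.
Parity must change: even → even — violated.
ΔS = 0: S: 1/2 → 1/2 — satisfied.
ΔL = 0, ±1 (not L=0↔0): L: 2 → 1, ΔL = -1 — satisfied.
ΔJ = 0, ±1 (not J=0↔0): J: 3/2 → 3/2, ΔJ = +0 — satisfied.
Rule(s) violated: parity.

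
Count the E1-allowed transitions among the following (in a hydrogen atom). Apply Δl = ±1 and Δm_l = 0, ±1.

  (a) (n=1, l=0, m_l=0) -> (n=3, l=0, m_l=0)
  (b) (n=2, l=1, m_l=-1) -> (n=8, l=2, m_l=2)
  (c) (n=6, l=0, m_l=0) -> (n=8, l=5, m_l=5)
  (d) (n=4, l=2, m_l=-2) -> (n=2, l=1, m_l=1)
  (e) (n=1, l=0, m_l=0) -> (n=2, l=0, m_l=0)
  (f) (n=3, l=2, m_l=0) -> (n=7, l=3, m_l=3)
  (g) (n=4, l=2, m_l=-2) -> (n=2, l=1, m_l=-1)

(a) forbidden — Δl = +0 (E1 requires Δl = ±1)
(b) forbidden — Δm_l = +3 (E1 requires Δm_l = 0, ±1)
(c) forbidden — Δl = +5 (E1 requires Δl = ±1); Δm_l = +5 (E1 requires Δm_l = 0, ±1)
(d) forbidden — Δm_l = +3 (E1 requires Δm_l = 0, ±1)
(e) forbidden — Δl = +0 (E1 requires Δl = ±1)
(f) forbidden — Δm_l = +3 (E1 requires Δm_l = 0, ±1)
(g) allowed
Total allowed: 1 of 7.

1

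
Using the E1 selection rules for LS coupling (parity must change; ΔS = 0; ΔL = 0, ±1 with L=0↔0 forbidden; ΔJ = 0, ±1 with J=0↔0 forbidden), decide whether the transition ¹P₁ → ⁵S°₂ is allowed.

forbidden

Reading off the term symbols: S 0→2, L 1→0, J 1→2, parity even→odd.
Parity must change: even → odd — satisfied.
ΔS = 0: S: 0 → 2 — violated.
ΔL = 0, ±1 (not L=0↔0): L: 1 → 0, ΔL = -1 — satisfied.
ΔJ = 0, ±1 (not J=0↔0): J: 1 → 2, ΔJ = +1 — satisfied.
Rule(s) violated: ΔS.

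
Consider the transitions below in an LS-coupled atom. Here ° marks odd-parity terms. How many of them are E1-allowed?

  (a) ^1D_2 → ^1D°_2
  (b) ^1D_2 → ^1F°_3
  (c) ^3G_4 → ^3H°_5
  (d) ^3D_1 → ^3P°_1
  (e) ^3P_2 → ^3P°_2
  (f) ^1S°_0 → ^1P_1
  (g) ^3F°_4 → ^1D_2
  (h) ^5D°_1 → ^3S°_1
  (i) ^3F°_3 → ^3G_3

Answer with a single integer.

7

(a) allowed
(b) allowed
(c) allowed
(d) allowed
(e) allowed
(f) allowed
(g) forbidden (ΔS, ΔJ fail)
(h) forbidden (parity, ΔS, ΔL fail)
(i) allowed
Total allowed: 7 of 9.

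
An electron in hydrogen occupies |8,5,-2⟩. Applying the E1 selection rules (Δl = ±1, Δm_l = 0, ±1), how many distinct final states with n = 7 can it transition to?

E1 requires Δl = ±1, so l_f ∈ {4, 6}; with 0 ≤ l_f ≤ n_f−1 = 6, the allowed l_f values are {4, 6}.
For l_f = 4: m_f ∈ {m_i−1, m_i, m_i+1} ∩ [−4, 4] = {-3, -2, -1} → 3 states.
For l_f = 6: m_f ∈ {m_i−1, m_i, m_i+1} ∩ [−6, 6] = {-3, -2, -1} → 3 states.
Total: 6.

6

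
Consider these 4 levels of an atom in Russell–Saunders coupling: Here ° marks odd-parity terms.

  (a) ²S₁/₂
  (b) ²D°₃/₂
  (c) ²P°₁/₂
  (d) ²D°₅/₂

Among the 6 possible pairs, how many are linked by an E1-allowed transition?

1

(a)–(b): forbidden (ΔL).
(a)–(c): allowed.
(a)–(d): forbidden (ΔL, ΔJ).
(b)–(c): forbidden (parity).
(b)–(d): forbidden (parity).
(c)–(d): forbidden (parity, ΔJ).
Allowed pairs: 1 of 6.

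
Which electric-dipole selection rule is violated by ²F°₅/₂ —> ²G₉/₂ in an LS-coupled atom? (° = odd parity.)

Initial level: S=1/2, L=3, J=5/2, parity odd. Final level: S=1/2, L=4, J=9/2, parity even.
Parity must change: odd → even — ✓.
ΔS = 0: S: 1/2 → 1/2 — ✓.
ΔL = 0, ±1 (not L=0↔0): L: 3 → 4, ΔL = +1 — ✓.
ΔJ = 0, ±1 (not J=0↔0): J: 5/2 → 9/2, ΔJ = +2 — ✗.

the ΔJ = 0, ±1 rule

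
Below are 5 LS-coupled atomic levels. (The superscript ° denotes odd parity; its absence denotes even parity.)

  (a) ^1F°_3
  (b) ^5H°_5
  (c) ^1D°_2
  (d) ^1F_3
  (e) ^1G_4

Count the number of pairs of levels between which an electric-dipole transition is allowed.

(a)–(b): forbidden (parity, ΔS, ΔL, ΔJ).
(a)–(c): forbidden (parity).
(a)–(d): allowed.
(a)–(e): allowed.
(b)–(c): forbidden (parity, ΔS, ΔL, ΔJ).
(b)–(d): forbidden (ΔS, ΔL, ΔJ).
(b)–(e): forbidden (ΔS).
(c)–(d): allowed.
(c)–(e): forbidden (ΔL, ΔJ).
(d)–(e): forbidden (parity).
Allowed pairs: 3 of 10.

3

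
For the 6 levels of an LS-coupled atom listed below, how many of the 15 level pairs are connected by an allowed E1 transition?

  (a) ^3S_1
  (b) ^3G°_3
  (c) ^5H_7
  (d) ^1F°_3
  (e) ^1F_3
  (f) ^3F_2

(a)–(b): forbidden (ΔL, ΔJ).
(a)–(c): forbidden (parity, ΔS, ΔL, ΔJ).
(a)–(d): forbidden (ΔS, ΔL, ΔJ).
(a)–(e): forbidden (parity, ΔS, ΔL, ΔJ).
(a)–(f): forbidden (parity, ΔL).
(b)–(c): forbidden (ΔS, ΔJ).
(b)–(d): forbidden (parity, ΔS).
(b)–(e): forbidden (ΔS).
(b)–(f): allowed.
(c)–(d): forbidden (ΔS, ΔL, ΔJ).
(c)–(e): forbidden (parity, ΔS, ΔL, ΔJ).
(c)–(f): forbidden (parity, ΔS, ΔL, ΔJ).
(d)–(e): allowed.
(d)–(f): forbidden (ΔS).
(e)–(f): forbidden (parity, ΔS).
Allowed pairs: 2 of 15.

2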